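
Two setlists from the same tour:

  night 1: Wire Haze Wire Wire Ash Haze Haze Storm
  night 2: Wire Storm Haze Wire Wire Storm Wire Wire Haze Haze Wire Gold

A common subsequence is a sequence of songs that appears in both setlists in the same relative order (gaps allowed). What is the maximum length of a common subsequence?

6

Taking Wire [1,1], then Haze [2,3], then Wire [3,7], then Wire [4,8], then Haze [6,9], then Haze [7,10] gives a common subsequence of length 6. The LCS DP gives dp[8][12] = 6, so this is optimal.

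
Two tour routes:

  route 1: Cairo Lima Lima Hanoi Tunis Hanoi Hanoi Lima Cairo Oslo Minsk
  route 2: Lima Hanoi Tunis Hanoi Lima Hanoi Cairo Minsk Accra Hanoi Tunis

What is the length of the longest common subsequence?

7

Pick Lima (route 1 #3, route 2 #1), then Hanoi (route 1 #4, route 2 #2), then Tunis (route 1 #5, route 2 #3), then Hanoi (route 1 #6, route 2 #4), then Hanoi (route 1 #7, route 2 #6), then Cairo (route 1 #9, route 2 #7), then Minsk (route 1 #11, route 2 #8); all 7 stops appear in both, in order. dp[11][11] = 7 confirms this is the maximum.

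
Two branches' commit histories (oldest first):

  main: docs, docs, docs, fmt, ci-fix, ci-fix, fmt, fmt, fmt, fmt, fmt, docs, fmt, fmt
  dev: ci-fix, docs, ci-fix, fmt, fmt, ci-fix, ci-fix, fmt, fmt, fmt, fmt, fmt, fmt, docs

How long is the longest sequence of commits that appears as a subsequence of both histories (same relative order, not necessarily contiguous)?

10

One common subsequence of length 10: docs at main[1]=dev[2] → fmt at main[4]=dev[5] → ci-fix at main[5]=dev[6] → ci-fix at main[6]=dev[7] → fmt at main[7]=dev[9] → fmt at main[8]=dev[10] → fmt at main[9]=dev[11] → fmt at main[10]=dev[12] → fmt at main[11]=dev[13] → docs at main[12]=dev[14]. dp[14][14] = 10 confirms this is the maximum.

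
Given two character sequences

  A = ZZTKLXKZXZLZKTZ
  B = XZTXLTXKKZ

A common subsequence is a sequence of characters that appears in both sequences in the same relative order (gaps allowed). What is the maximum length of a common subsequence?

7

Taking Z at A[2]=B[2], T at A[3]=B[3], L at A[5]=B[5], X at A[6]=B[7], K at A[7]=B[8], K at A[13]=B[9], Z at A[15]=B[10] gives a common subsequence of length 7. The LCS DP gives dp[15][10] = 7, so this is optimal.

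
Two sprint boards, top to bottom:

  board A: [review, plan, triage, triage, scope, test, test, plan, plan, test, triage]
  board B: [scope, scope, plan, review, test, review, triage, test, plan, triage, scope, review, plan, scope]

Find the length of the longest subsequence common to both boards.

5

Taking review [1,6], then plan [2,9], then triage [4,10], then scope [5,11], then plan [8,13] gives a common subsequence of length 5. Since dp[11][14] = 5, nothing longer is possible.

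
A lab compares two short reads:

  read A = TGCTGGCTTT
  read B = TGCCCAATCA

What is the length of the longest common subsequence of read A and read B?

5

Let dp[i][j] be the LCS length of the first i bases of read A and the first j bases of read B. dp[i][j] = dp[i-1][j-1]+1 when the i-th and j-th bases match, else max(dp[i-1][j], dp[i][j-1]).
    ·  T  G  C  C  C  A  A  T  C  A
 ·  0  0  0  0  0  0  0  0  0  0  0
 T  0  1  1  1  1  1  1  1  1  1  1
 G  0  1  2  2  2  2  2  2  2  2  2
 C  0  1  2  3  3  3  3  3  3  3  3
 T  0  1  2  3  3  3  3  3  4  4  4
 G  0  1  2  3  3  3  3  3  4  4  4
 G  0  1  2  3  3  3  3  3  4  4  4
 C  0  1  2  3  4  4  4  4  4  5  5
 T  0  1  2  3  4  4  4  4  5  5  5
 T  0  1  2  3  4  4  4  4  5  5  5
 T  0  1  2  3  4  4  4  4  5  5  5
dp[10][10] = 5. One LCS (by backtracking along matches): TGCTC.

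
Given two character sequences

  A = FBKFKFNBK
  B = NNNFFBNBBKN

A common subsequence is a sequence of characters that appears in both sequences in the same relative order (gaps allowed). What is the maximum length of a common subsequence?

5

Taking F [1,5] → B [2,6] → N [7,7] → B [8,9] → K [9,10] gives a common subsequence of length 5, and the DP table's final entry dp[9][11] is also 5, so no common subsequence is longer.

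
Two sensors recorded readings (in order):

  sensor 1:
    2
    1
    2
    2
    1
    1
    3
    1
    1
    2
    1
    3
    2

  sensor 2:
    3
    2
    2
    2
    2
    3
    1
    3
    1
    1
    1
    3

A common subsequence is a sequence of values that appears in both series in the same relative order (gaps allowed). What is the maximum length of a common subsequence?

9

Taking 2 (sensor 1 #1, sensor 2 #3), 2 (sensor 1 #3, sensor 2 #4), 2 (sensor 1 #4, sensor 2 #5), 1 (sensor 1 #6, sensor 2 #7), 3 (sensor 1 #7, sensor 2 #8), 1 (sensor 1 #8, sensor 2 #9), 1 (sensor 1 #9, sensor 2 #10), 1 (sensor 1 #11, sensor 2 #11), 3 (sensor 1 #12, sensor 2 #12) gives a common subsequence of length 9. The LCS DP gives dp[13][12] = 9, so this is optimal.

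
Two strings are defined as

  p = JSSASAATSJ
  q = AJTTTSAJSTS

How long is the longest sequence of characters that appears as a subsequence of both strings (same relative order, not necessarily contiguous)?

Match J [1,2]; then S [3,6]; then A [4,7]; then S [5,9]; then T [8,10]; then S [9,11] — 6 characters in the same relative order in both, and the DP table's final entry dp[10][11] is also 6, so no common subsequence is longer.

6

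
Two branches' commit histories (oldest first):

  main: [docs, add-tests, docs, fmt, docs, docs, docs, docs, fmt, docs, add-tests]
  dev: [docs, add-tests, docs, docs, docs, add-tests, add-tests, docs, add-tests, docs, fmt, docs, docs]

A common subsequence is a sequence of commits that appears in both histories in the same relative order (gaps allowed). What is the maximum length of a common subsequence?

Match docs (main #1, dev #1); then add-tests (main #2, dev #2); then docs (main #3, dev #3); then docs (main #5, dev #4); then docs (main #6, dev #5); then docs (main #7, dev #8); then docs (main #8, dev #10); then fmt (main #9, dev #11); then docs (main #10, dev #13) — 9 commits in the same relative order in both. Since dp[11][13] = 9, nothing longer is possible.

9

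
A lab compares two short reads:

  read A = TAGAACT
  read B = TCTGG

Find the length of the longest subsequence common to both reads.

3

Match T (read A #1, read B #1), then C (read A #6, read B #2), then T (read A #7, read B #3) — 3 bases in the same relative order in both, and the DP table's final entry dp[7][5] is also 3, so no common subsequence is longer.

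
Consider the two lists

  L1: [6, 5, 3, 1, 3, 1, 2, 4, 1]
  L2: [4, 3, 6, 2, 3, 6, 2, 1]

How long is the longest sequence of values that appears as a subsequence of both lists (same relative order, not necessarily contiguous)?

4

Match 6 at L1[1]=L2[3] → 3 at L1[3]=L2[5] → 2 at L1[7]=L2[7] → 1 at L1[9]=L2[8] — 4 values in the same relative order in both, and the DP table's final entry dp[9][8] is also 4, so no common subsequence is longer.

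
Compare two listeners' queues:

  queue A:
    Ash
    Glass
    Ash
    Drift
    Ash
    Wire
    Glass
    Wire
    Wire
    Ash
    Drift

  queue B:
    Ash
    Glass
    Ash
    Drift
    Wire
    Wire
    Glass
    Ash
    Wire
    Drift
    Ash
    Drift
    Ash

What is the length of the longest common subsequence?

Match Ash at queue A[1]=queue B[1], Glass at queue A[2]=queue B[2], Ash at queue A[3]=queue B[3], Drift at queue A[4]=queue B[4], Wire at queue A[6]=queue B[6], Glass at queue A[7]=queue B[7], Wire at queue A[8]=queue B[9], Ash at queue A[10]=queue B[11], Drift at queue A[11]=queue B[12] — 9 songs in the same relative order in both, and the DP table's final entry dp[11][13] is also 9, so no common subsequence is longer.

9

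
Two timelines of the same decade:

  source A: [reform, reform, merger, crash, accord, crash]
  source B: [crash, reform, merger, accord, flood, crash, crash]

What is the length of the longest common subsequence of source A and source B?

Pick reform (source A #2, source B #2); then merger (source A #3, source B #3); then crash (source A #4, source B #6); then crash (source A #6, source B #7); all 4 events appear in both, in order. The LCS DP gives dp[6][7] = 4, so this is optimal.

4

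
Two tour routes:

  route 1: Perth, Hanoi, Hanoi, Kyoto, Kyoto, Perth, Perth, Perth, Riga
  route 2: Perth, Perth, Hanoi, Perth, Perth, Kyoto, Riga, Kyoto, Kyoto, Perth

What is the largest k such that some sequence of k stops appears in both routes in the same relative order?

5

One common subsequence of length 5: Perth at route 1[1]=route 2[2], then Hanoi at route 1[2]=route 2[3], then Kyoto at route 1[4]=route 2[8], then Kyoto at route 1[5]=route 2[9], then Perth at route 1[8]=route 2[10], and the DP table's final entry dp[9][10] is also 5, so no common subsequence is longer.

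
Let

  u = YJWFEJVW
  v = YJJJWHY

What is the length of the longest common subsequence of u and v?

4

One common subsequence of length 4: Y (u #1, v #1); then J (u #2, v #3); then J (u #6, v #4); then W (u #8, v #5). dp[8][7] = 4 confirms this is the maximum.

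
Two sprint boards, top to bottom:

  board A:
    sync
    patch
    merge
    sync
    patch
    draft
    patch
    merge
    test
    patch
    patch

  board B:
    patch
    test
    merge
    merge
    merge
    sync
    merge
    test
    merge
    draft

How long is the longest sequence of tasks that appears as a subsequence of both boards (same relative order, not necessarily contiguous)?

5

Match patch (board A #2, board B #1), then merge (board A #3, board B #5), then sync (board A #4, board B #6), then merge (board A #8, board B #7), then test (board A #9, board B #8) — 5 tasks in the same relative order in both. Since dp[11][10] = 5, nothing longer is possible.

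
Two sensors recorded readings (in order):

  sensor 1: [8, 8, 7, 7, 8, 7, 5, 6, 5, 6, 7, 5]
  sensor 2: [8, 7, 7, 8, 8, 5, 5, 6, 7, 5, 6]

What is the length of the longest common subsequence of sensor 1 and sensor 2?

Let dp[i][j] be the LCS length of the first i values of sensor 1 and the first j values of sensor 2. dp[i][j] = dp[i-1][j-1]+1 when the i-th and j-th values match, else max(dp[i-1][j], dp[i][j-1]).
    ·  8  7  7  8  8  5  5  6  7  5  6
 ·  0  0  0  0  0  0  0  0  0  0  0  0
 8  0  1  1  1  1  1  1  1  1  1  1  1
 8  0  1  1  1  2  2  2  2  2  2  2  2
 7  0  1  2  2  2  2  2  2  2  3  3  3
 7  0  1  2  3  3  3  3  3  3  3  3  3
 8  0  1  2  3  4  4  4  4  4  4  4  4
 7  0  1  2  3  4  4  4  4  4  5  5  5
 5  0  1  2  3  4  4  5  5  5  5  6  6
 6  0  1  2  3  4  4  5  5  6  6  6  7
 5  0  1  2  3  4  4  5  6  6  6  7  7
 6  0  1  2  3  4  4  5  6  7  7  7  8
 7  0  1  2  3  4  4  5  6  7  8  8  8
 5  0  1  2  3  4  4  5  6  7  8  9  9
dp[12][11] = 9. One LCS (by backtracking along matches): 8, 7, 7, 8, 5, 5, 6, 7, 5.

9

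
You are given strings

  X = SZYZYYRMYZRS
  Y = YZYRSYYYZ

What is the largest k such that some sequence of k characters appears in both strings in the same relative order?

6

Pick Z (X #2, Y #2), Y (X #3, Y #3), Y (X #5, Y #6), Y (X #6, Y #7), Y (X #9, Y #8), Z (X #10, Y #9); all 6 characters appear in both, in order. The LCS DP gives dp[12][9] = 6, so this is optimal.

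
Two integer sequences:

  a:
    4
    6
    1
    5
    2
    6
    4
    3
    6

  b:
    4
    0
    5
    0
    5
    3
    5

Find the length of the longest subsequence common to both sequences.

Taking 4 (a #1, b #1), then 5 (a #4, b #5), then 3 (a #8, b #6) gives a common subsequence of length 3. dp[9][7] = 3 confirms this is the maximum.

3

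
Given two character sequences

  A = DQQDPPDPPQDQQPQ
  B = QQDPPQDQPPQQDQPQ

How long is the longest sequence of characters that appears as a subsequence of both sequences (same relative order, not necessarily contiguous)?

13

One common subsequence of length 13: Q (A #2, B #1), then Q (A #3, B #2), then D (A #4, B #3), then P (A #5, B #4), then P (A #6, B #5), then D (A #7, B #7), then P (A #8, B #9), then P (A #9, B #10), then Q (A #10, B #12), then D (A #11, B #13), then Q (A #13, B #14), then P (A #14, B #15), then Q (A #15, B #16). dp[15][16] = 13 confirms this is the maximum.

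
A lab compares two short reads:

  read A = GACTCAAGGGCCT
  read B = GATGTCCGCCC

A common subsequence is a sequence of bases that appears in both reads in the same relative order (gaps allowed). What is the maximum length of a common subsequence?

7

One common subsequence of length 7: G at read A[1]=read B[1]; then A at read A[2]=read B[2]; then C at read A[3]=read B[6]; then C at read A[5]=read B[7]; then G at read A[8]=read B[8]; then C at read A[11]=read B[10]; then C at read A[12]=read B[11]. dp[13][11] = 7 confirms this is the maximum.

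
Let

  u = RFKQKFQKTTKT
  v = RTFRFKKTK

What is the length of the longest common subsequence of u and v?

6

Let dp[i][j] be the LCS length of the first i characters of u and the first j characters of v. dp[i][j] = dp[i-1][j-1]+1 when the i-th and j-th characters match, else max(dp[i-1][j], dp[i][j-1]).
    ·  R  T  F  R  F  K  K  T  K
 ·  0  0  0  0  0  0  0  0  0  0
 R  0  1  1  1  1  1  1  1  1  1
 F  0  1  1  2  2  2  2  2  2  2
 K  0  1  1  2  2  2  3  3  3  3
 Q  0  1  1  2  2  2  3  3  3  3
 K  0  1  1  2  2  2  3  4  4  4
 F  0  1  1  2  2  3  3  4  4  4
 Q  0  1  1  2  2  3  3  4  4  4
 K  0  1  1  2  2  3  4  4  4  5
 T  0  1  2  2  2  3  4  4  5  5
 T  0  1  2  2  2  3  4  4  5  5
 K  0  1  2  2  2  3  4  5  5  6
 T  0  1  2  2  2  3  4  5  6  6
dp[12][9] = 6. One LCS (by backtracking along matches): RFKKTK.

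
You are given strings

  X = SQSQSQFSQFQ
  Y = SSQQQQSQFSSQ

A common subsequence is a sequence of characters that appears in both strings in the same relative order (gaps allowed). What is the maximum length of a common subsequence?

8

Let dp[i][j] be the LCS length of the first i characters of X and the first j characters of Y. dp[i][j] = dp[i-1][j-1]+1 when the i-th and j-th characters match, else max(dp[i-1][j], dp[i][j-1]).
    ·  S  S  Q  Q  Q  Q  S  Q  F  S  S  Q
 ·  0  0  0  0  0  0  0  0  0  0  0  0  0
 S  0  1  1  1  1  1  1  1  1  1  1  1  1
 Q  0  1  1  2  2  2  2  2  2  2  2  2  2
 S  0  1  2  2  2  2  2  3  3  3  3  3  3
 Q  0  1  2  3  3  3  3  3  4  4  4  4  4
 S  0  1  2  3  3  3  3  4  4  4  5  5  5
 Q  0  1  2  3  4  4  4  4  5  5  5  5  6
 F  0  1  2  3  4  4  4  4  5  6  6  6  6
 S  0  1  2  3  4  4  4  5  5  6  7  7  7
 Q  0  1  2  3  4  5  5  5  6  6  7  7  8
 F  0  1  2  3  4  5  5  5  6  7  7  7  8
 Q  0  1  2  3  4  5  6  6  6  7  7  7  8
dp[11][12] = 8. One LCS (by backtracking along matches): SQQSQFSQ.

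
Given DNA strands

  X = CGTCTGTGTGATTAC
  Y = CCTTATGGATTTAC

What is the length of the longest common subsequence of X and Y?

11

Match C (X #1, Y #2), T (X #3, Y #3), T (X #5, Y #4), T (X #7, Y #6), G (X #8, Y #7), G (X #10, Y #8), A (X #11, Y #9), T (X #12, Y #11), T (X #13, Y #12), A (X #14, Y #13), C (X #15, Y #14) — 11 bases in the same relative order in both, and the DP table's final entry dp[15][14] is also 11, so no common subsequence is longer.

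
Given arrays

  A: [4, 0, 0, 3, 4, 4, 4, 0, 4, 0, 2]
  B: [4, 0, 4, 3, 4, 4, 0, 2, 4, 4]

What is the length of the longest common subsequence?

7

Match 4 [1,1], then 0 [2,2], then 3 [4,4], then 4 [5,5], then 4 [6,6], then 4 [7,9], then 4 [9,10] — 7 values in the same relative order in both. Since dp[11][10] = 7, nothing longer is possible.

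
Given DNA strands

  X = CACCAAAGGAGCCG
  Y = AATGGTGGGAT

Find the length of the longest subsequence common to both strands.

6

Match A at X[2]=Y[1]; then A at X[5]=Y[2]; then G at X[8]=Y[5]; then G at X[9]=Y[7]; then G at X[11]=Y[8]; then G at X[14]=Y[9] — 6 bases in the same relative order in both. Since dp[14][11] = 6, nothing longer is possible.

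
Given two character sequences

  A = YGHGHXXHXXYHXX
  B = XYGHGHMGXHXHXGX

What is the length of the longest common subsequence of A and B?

Pick Y at A[1]=B[2]; then G at A[2]=B[3]; then H at A[3]=B[4]; then G at A[4]=B[5]; then H at A[5]=B[6]; then X at A[7]=B[9]; then H at A[8]=B[10]; then X at A[10]=B[11]; then H at A[12]=B[12]; then X at A[13]=B[13]; then X at A[14]=B[15]; all 11 characters appear in both, in order. The LCS DP gives dp[14][15] = 11, so this is optimal.

11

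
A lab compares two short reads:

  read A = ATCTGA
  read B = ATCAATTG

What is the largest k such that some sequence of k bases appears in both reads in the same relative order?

Match A [1,1], then T [2,2], then C [3,3], then T [4,7], then G [5,8] — 5 bases in the same relative order in both. dp[6][8] = 5 confirms this is the maximum.

5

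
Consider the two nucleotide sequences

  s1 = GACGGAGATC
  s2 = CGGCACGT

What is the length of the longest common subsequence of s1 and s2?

6

Let dp[i][j] be the LCS length of the first i bases of s1 and the first j bases of s2. dp[i][j] = dp[i-1][j-1]+1 when the i-th and j-th bases match, else max(dp[i-1][j], dp[i][j-1]).
    ·  C  G  G  C  A  C  G  T
 ·  0  0  0  0  0  0  0  0  0
 G  0  0  1  1  1  1  1  1  1
 A  0  0  1  1  1  2  2  2  2
 C  0  1  1  1  2  2  3  3  3
 G  0  1  2  2  2  2  3  4  4
 G  0  1  2  3  3  3  3  4  4
 A  0  1  2  3  3  4  4  4  4
 G  0  1  2  3  3  4  4  5  5
 A  0  1  2  3  3  4  4  5  5
 T  0  1  2  3  3  4  4  5  6
 C  0  1  2  3  4  4  5  5  6
dp[10][8] = 6. One LCS (by backtracking along matches): CGGAGT.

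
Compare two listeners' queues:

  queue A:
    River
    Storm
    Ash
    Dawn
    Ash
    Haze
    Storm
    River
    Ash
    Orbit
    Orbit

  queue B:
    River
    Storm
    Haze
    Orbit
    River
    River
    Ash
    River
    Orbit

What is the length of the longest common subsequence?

6

One common subsequence of length 6: River at queue A[1]=queue B[1], Storm at queue A[2]=queue B[2], Haze at queue A[6]=queue B[3], River at queue A[8]=queue B[6], Ash at queue A[9]=queue B[7], Orbit at queue A[11]=queue B[9]. dp[11][9] = 6 confirms this is the maximum.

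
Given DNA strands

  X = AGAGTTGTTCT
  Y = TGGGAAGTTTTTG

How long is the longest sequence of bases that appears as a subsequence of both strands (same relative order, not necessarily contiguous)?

Match A at X[1]=Y[5]; then A at X[3]=Y[6]; then G at X[4]=Y[7]; then T at X[5]=Y[8]; then T at X[6]=Y[9]; then T at X[8]=Y[10]; then T at X[9]=Y[11]; then T at X[11]=Y[12] — 8 bases in the same relative order in both. The LCS DP gives dp[11][13] = 8, so this is optimal.

8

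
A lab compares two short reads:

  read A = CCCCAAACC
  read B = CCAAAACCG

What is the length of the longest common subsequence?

Let dp[i][j] be the LCS length of the first i bases of read A and the first j bases of read B. dp[i][j] = dp[i-1][j-1]+1 when the i-th and j-th bases match, else max(dp[i-1][j], dp[i][j-1]).
    ·  C  C  A  A  A  A  C  C  G
 ·  0  0  0  0  0  0  0  0  0  0
 C  0  1  1  1  1  1  1  1  1  1
 C  0  1  2  2  2  2  2  2  2  2
 C  0  1  2  2  2  2  2  3  3  3
 C  0  1  2  2  2  2  2  3  4  4
 A  0  1  2  3  3  3  3  3  4  4
 A  0  1  2  3  4  4  4  4  4  4
 A  0  1  2  3  4  5  5  5  5  5
 C  0  1  2  3  4  5  5  6  6  6
 C  0  1  2  3  4  5  5  6  7  7
dp[9][9] = 7. One LCS (by backtracking along matches): CCAAACC.

7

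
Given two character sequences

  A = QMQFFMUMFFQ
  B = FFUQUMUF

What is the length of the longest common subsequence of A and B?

5

Pick F [4,1]; then F [5,2]; then M [6,6]; then U [7,7]; then F [10,8]; all 5 characters appear in both, in order, and the DP table's final entry dp[11][8] is also 5, so no common subsequence is longer.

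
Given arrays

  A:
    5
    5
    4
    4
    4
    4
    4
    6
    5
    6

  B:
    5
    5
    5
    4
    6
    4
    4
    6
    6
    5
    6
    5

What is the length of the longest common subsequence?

8

Match 5 (A #1, B #2), then 5 (A #2, B #3), then 4 (A #3, B #4), then 4 (A #4, B #6), then 4 (A #5, B #7), then 6 (A #8, B #9), then 5 (A #9, B #10), then 6 (A #10, B #11) — 8 values in the same relative order in both. dp[10][12] = 8 confirms this is the maximum.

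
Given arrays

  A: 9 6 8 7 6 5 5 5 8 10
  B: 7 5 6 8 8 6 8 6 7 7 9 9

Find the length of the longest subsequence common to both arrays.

Taking 6 [2,3], 8 [3,5], 6 [5,6], 8 [9,7] gives a common subsequence of length 4, and the DP table's final entry dp[10][12] is also 4, so no common subsequence is longer.

4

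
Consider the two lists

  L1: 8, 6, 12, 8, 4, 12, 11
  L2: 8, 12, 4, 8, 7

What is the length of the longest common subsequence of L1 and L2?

3

One common subsequence of length 3: 8 (L1 #1, L2 #1); then 12 (L1 #3, L2 #2); then 8 (L1 #4, L2 #4). The LCS DP gives dp[7][5] = 3, so this is optimal.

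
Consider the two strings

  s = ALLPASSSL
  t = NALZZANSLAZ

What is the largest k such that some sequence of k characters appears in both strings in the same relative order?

Let dp[i][j] be the LCS length of the first i characters of s and the first j characters of t. dp[i][j] = dp[i-1][j-1]+1 when the i-th and j-th characters match, else max(dp[i-1][j], dp[i][j-1]).
    ·  N  A  L  Z  Z  A  N  S  L  A  Z
 ·  0  0  0  0  0  0  0  0  0  0  0  0
 A  0  0  1  1  1  1  1  1  1  1  1  1
 L  0  0  1  2  2  2  2  2  2  2  2  2
 L  0  0  1  2  2  2  2  2  2  3  3  3
 P  0  0  1  2  2  2  2  2  2  3  3  3
 A  0  0  1  2  2  2  3  3  3  3  4  4
 S  0  0  1  2  2  2  3  3  4  4  4  4
 S  0  0  1  2  2  2  3  3  4  4  4  4
 S  0  0  1  2  2  2  3  3  4  4  4  4
 L  0  0  1  2  2  2  3  3  4  5  5  5
dp[9][11] = 5. One LCS (by backtracking along matches): ALASL.

5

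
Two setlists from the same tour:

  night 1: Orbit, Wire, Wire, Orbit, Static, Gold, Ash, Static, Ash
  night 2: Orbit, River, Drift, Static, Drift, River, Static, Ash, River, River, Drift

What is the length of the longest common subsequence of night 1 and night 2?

Match Orbit [1,1] → Static [5,4] → Static [8,7] → Ash [9,8] — 4 songs in the same relative order in both. dp[9][11] = 4 confirms this is the maximum.

4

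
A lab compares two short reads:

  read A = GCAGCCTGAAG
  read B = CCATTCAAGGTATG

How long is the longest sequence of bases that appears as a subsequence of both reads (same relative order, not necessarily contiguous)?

Taking C (read A #2, read B #6), A (read A #3, read B #8), G (read A #4, read B #10), T (read A #7, read B #11), A (read A #9, read B #12), G (read A #11, read B #14) gives a common subsequence of length 6. dp[11][14] = 6 confirms this is the maximum.

6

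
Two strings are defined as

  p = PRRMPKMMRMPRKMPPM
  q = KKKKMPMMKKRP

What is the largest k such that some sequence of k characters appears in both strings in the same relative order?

6

Pick M (p #4, q #5); then P (p #5, q #6); then M (p #7, q #7); then M (p #8, q #8); then R (p #12, q #11); then P (p #16, q #12); all 6 characters appear in both, in order. Since dp[17][12] = 6, nothing longer is possible.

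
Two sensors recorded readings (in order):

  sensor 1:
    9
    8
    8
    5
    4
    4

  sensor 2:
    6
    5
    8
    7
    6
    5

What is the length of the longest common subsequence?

2

Let dp[i][j] be the LCS length of the first i values of sensor 1 and the first j values of sensor 2. dp[i][j] = dp[i-1][j-1]+1 when the i-th and j-th values match, else max(dp[i-1][j], dp[i][j-1]).
    ·  6  5  8  7  6  5
 ·  0  0  0  0  0  0  0
 9  0  0  0  0  0  0  0
 8  0  0  0  1  1  1  1
 8  0  0  0  1  1  1  1
 5  0  0  1  1  1  1  2
 4  0  0  1  1  1  1  2
 4  0  0  1  1  1  1  2
dp[6][6] = 2. One LCS (by backtracking along matches): 8, 5.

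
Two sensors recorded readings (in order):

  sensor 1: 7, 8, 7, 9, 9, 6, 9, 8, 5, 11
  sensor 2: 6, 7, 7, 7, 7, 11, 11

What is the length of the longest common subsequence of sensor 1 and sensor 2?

3

Match 7 (sensor 1 #1, sensor 2 #4); then 7 (sensor 1 #3, sensor 2 #5); then 11 (sensor 1 #10, sensor 2 #7) — 3 values in the same relative order in both. The LCS DP gives dp[10][7] = 3, so this is optimal.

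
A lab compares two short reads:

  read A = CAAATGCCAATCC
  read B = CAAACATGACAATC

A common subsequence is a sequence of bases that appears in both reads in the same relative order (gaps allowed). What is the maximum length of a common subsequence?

11

Pick C [1,1], then A [2,3], then A [3,4], then A [4,6], then T [5,7], then G [6,8], then C [8,10], then A [9,11], then A [10,12], then T [11,13], then C [13,14]; all 11 bases appear in both, in order, and the DP table's final entry dp[13][14] is also 11, so no common subsequence is longer.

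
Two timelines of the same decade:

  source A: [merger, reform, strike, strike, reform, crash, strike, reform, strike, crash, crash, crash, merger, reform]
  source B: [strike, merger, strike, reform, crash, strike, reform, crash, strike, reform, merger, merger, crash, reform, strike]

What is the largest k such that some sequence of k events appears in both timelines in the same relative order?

Match merger [1,2] → reform [2,4] → strike [4,6] → reform [5,7] → crash [6,8] → strike [7,9] → reform [8,10] → crash [12,13] → reform [14,14] — 9 events in the same relative order in both, and the DP table's final entry dp[14][15] is also 9, so no common subsequence is longer.

9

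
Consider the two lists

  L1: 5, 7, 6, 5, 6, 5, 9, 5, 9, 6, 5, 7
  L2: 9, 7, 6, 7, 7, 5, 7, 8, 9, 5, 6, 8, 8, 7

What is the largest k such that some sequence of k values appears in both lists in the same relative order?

7

Taking 7 at L1[2]=L2[2]; then 6 at L1[3]=L2[3]; then 5 at L1[4]=L2[6]; then 9 at L1[7]=L2[9]; then 5 at L1[8]=L2[10]; then 6 at L1[10]=L2[11]; then 7 at L1[12]=L2[14] gives a common subsequence of length 7. Since dp[12][14] = 7, nothing longer is possible.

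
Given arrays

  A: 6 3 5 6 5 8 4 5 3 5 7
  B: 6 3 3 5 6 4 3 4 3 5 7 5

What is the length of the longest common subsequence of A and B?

Taking 6 [1,1], then 3 [2,3], then 5 [3,4], then 6 [4,5], then 4 [7,8], then 3 [9,9], then 5 [10,10], then 7 [11,11] gives a common subsequence of length 8. The LCS DP gives dp[11][12] = 8, so this is optimal.

8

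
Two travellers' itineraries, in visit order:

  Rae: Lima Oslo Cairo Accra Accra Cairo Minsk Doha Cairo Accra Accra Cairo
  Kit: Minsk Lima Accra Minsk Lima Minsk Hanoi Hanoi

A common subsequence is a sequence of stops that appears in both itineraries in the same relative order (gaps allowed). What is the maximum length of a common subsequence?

3

Taking Lima [1,2] → Accra [4,3] → Minsk [7,6] gives a common subsequence of length 3, and the DP table's final entry dp[12][8] is also 3, so no common subsequence is longer.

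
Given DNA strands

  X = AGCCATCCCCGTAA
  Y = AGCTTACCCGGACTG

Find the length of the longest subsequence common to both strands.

Taking A at X[1]=Y[1], G at X[2]=Y[2], C at X[3]=Y[3], A at X[5]=Y[6], C at X[7]=Y[7], C at X[8]=Y[8], C at X[9]=Y[9], C at X[10]=Y[13], G at X[11]=Y[15] gives a common subsequence of length 9. Since dp[14][15] = 9, nothing longer is possible.

9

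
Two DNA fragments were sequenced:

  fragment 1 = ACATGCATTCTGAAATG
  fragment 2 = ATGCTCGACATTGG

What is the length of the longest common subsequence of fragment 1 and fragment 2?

Taking A (fragment 1 #3, fragment 2 #1), then T (fragment 1 #4, fragment 2 #2), then G (fragment 1 #5, fragment 2 #3), then C (fragment 1 #6, fragment 2 #4), then T (fragment 1 #9, fragment 2 #5), then C (fragment 1 #10, fragment 2 #6), then G (fragment 1 #12, fragment 2 #7), then A (fragment 1 #13, fragment 2 #8), then A (fragment 1 #14, fragment 2 #10), then T (fragment 1 #16, fragment 2 #12), then G (fragment 1 #17, fragment 2 #14) gives a common subsequence of length 11. The LCS DP gives dp[17][14] = 11, so this is optimal.

11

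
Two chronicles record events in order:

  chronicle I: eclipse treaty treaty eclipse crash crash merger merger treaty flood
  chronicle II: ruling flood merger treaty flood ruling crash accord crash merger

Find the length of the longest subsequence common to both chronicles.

Taking treaty (chronicle I #2, chronicle II #4), then crash (chronicle I #5, chronicle II #7), then crash (chronicle I #6, chronicle II #9), then merger (chronicle I #8, chronicle II #10) gives a common subsequence of length 4. Since dp[10][10] = 4, nothing longer is possible.

4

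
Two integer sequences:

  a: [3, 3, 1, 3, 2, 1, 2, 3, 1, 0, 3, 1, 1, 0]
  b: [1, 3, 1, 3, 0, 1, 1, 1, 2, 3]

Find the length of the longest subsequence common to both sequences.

Let dp[i][j] be the LCS length of the first i values of a and the first j values of b. dp[i][j] = dp[i-1][j-1]+1 when the i-th and j-th values match, else max(dp[i-1][j], dp[i][j-1]).
    ·  1  3  1  3  0  1  1  1  2  3
 ·  0  0  0  0  0  0  0  0  0  0  0
 3  0  0  1  1  1  1  1  1  1  1  1
 3  0  0  1  1  2  2  2  2  2  2  2
 1  0  1  1  2  2  2  3  3  3  3  3
 3  0  1  2  2  3  3  3  3  3  3  4
 2  0  1  2  2  3  3  3  3  3  4  4
 1  0  1  2  3  3  3  4  4  4  4  4
 2  0  1  2  3  3  3  4  4  4  5  5
 3  0  1  2  3  4  4  4  4  4  5  6
 1  0  1  2  3  4  4  5  5  5  5  6
 0  0  1  2  3  4  5  5  5  5  5  6
 3  0  1  2  3  4  5  5  5  5  5  6
 1  0  1  2  3  4  5  6  6  6  6  6
 1  0  1  2  3  4  5  6  7  7  7  7
 0  0  1  2  3  4  5  6  7  7  7  7
dp[14][10] = 7. One LCS (by backtracking along matches): 1, 3, 1, 3, 1, 1, 1.

7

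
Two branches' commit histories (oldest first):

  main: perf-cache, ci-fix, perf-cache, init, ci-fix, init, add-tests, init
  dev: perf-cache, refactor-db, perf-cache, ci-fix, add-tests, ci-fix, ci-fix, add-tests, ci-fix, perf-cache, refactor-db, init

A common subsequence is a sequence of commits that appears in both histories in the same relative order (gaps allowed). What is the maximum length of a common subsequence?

5

Pick perf-cache (main #1, dev #3), ci-fix (main #2, dev #6), ci-fix (main #5, dev #7), add-tests (main #7, dev #8), init (main #8, dev #12); all 5 commits appear in both, in order. The LCS DP gives dp[8][12] = 5, so this is optimal.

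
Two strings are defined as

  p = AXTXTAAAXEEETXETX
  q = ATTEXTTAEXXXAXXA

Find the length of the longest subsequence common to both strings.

8

Taking A at p[1]=q[1], then X at p[2]=q[5], then T at p[3]=q[6], then T at p[5]=q[7], then A at p[6]=q[8], then A at p[8]=q[13], then X at p[9]=q[14], then X at p[14]=q[15] gives a common subsequence of length 8. dp[17][16] = 8 confirms this is the maximum.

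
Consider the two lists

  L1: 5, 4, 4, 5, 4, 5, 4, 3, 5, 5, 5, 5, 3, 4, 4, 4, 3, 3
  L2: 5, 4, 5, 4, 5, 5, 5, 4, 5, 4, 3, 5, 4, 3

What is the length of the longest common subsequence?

Match 5 [1,1] → 4 [2,2] → 4 [3,4] → 5 [4,7] → 4 [5,8] → 5 [6,9] → 4 [7,10] → 3 [8,11] → 5 [12,12] → 4 [16,13] → 3 [18,14] — 11 values in the same relative order in both, and the DP table's final entry dp[18][14] is also 11, so no common subsequence is longer.

11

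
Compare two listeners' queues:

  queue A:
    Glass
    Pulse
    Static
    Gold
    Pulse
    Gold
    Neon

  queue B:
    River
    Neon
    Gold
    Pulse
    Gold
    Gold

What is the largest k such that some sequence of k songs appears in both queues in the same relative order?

Match Pulse [2,4] → Gold [4,5] → Gold [6,6] — 3 songs in the same relative order in both. dp[7][6] = 3 confirms this is the maximum.

3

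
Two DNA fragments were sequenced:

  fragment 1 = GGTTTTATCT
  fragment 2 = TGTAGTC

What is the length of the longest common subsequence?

5

One common subsequence of length 5: G (fragment 1 #2, fragment 2 #2), T (fragment 1 #6, fragment 2 #3), A (fragment 1 #7, fragment 2 #4), T (fragment 1 #8, fragment 2 #6), C (fragment 1 #9, fragment 2 #7). dp[10][7] = 5 confirms this is the maximum.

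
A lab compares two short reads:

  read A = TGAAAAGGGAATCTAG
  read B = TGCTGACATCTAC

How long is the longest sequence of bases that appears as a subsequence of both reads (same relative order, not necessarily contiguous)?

Match T at read A[1]=read B[1], G at read A[2]=read B[2], G at read A[9]=read B[5], A at read A[10]=read B[6], A at read A[11]=read B[8], T at read A[12]=read B[9], C at read A[13]=read B[10], T at read A[14]=read B[11], A at read A[15]=read B[12] — 9 bases in the same relative order in both. Since dp[16][13] = 9, nothing longer is possible.

9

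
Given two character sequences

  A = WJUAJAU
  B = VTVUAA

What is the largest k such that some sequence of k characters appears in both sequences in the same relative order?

3

Let dp[i][j] be the LCS length of the first i characters of A and the first j characters of B. dp[i][j] = dp[i-1][j-1]+1 when the i-th and j-th characters match, else max(dp[i-1][j], dp[i][j-1]).
    ·  V  T  V  U  A  A
 ·  0  0  0  0  0  0  0
 W  0  0  0  0  0  0  0
 J  0  0  0  0  0  0  0
 U  0  0  0  0  1  1  1
 A  0  0  0  0  1  2  2
 J  0  0  0  0  1  2  2
 A  0  0  0  0  1  2  3
 U  0  0  0  0  1  2  3
dp[7][6] = 3. One LCS (by backtracking along matches): UAA.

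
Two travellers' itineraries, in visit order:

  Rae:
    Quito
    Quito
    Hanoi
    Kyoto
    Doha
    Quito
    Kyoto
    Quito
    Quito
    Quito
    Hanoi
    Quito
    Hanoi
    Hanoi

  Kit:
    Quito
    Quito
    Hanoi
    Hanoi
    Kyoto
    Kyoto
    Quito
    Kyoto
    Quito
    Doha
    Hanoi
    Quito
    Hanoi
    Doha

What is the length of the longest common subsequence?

10

Taking Quito at Rae[1]=Kit[1], Quito at Rae[2]=Kit[2], Hanoi at Rae[3]=Kit[4], Kyoto at Rae[4]=Kit[6], Quito at Rae[6]=Kit[7], Kyoto at Rae[7]=Kit[8], Quito at Rae[8]=Kit[9], Hanoi at Rae[11]=Kit[11], Quito at Rae[12]=Kit[12], Hanoi at Rae[13]=Kit[13] gives a common subsequence of length 10. dp[14][14] = 10 confirms this is the maximum.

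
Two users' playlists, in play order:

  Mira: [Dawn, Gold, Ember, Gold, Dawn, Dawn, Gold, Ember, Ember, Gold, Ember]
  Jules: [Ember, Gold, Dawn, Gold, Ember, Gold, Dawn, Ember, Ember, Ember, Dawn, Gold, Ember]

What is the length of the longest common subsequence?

One common subsequence of length 9: Dawn (Mira #1, Jules #3), Gold (Mira #2, Jules #4), Ember (Mira #3, Jules #5), Gold (Mira #4, Jules #6), Dawn (Mira #5, Jules #7), Ember (Mira #8, Jules #9), Ember (Mira #9, Jules #10), Gold (Mira #10, Jules #12), Ember (Mira #11, Jules #13). dp[11][13] = 9 confirms this is the maximum.

9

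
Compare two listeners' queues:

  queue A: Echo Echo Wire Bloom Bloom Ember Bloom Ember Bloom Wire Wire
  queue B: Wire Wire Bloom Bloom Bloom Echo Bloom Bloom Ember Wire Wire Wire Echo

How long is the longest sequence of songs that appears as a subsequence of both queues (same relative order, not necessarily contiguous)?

7

One common subsequence of length 7: Wire [3,2], then Bloom [4,5], then Bloom [5,7], then Bloom [7,8], then Ember [8,9], then Wire [10,11], then Wire [11,12]. Since dp[11][13] = 7, nothing longer is possible.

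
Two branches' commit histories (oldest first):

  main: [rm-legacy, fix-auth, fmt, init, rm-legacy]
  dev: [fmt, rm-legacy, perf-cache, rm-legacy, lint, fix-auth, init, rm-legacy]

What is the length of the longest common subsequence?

4

Taking rm-legacy [1,4], fix-auth [2,6], init [4,7], rm-legacy [5,8] gives a common subsequence of length 4. dp[5][8] = 4 confirms this is the maximum.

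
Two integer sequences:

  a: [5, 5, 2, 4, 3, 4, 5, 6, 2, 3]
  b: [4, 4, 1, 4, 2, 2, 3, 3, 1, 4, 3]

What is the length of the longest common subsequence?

4

Let dp[i][j] be the LCS length of the first i values of a and the first j values of b. dp[i][j] = dp[i-1][j-1]+1 when the i-th and j-th values match, else max(dp[i-1][j], dp[i][j-1]).
    ·  4  4  1  4  2  2  3  3  1  4  3
 ·  0  0  0  0  0  0  0  0  0  0  0  0
 5  0  0  0  0  0  0  0  0  0  0  0  0
 5  0  0  0  0  0  0  0  0  0  0  0  0
 2  0  0  0  0  0  1  1  1  1  1  1  1
 4  0  1  1  1  1  1  1  1  1  1  2  2
 3  0  1  1  1  1  1  1  2  2  2  2  3
 4  0  1  2  2  2  2  2  2  2  2  3  3
 5  0  1  2  2  2  2  2  2  2  2  3  3
 6  0  1  2  2  2  2  2  2  2  2  3  3
 2  0  1  2  2  2  3  3  3  3  3  3  3
 3  0  1  2  2  2  3  3  4  4  4  4  4
dp[10][11] = 4. One LCS (by backtracking along matches): 2, 3, 4, 3.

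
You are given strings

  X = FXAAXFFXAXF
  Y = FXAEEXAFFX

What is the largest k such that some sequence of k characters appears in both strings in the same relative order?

Let dp[i][j] be the LCS length of the first i characters of X and the first j characters of Y. dp[i][j] = dp[i-1][j-1]+1 when the i-th and j-th characters match, else max(dp[i-1][j], dp[i][j-1]).
    ·  F  X  A  E  E  X  A  F  F  X
 ·  0  0  0  0  0  0  0  0  0  0  0
 F  0  1  1  1  1  1  1  1  1  1  1
 X  0  1  2  2  2  2  2  2  2  2  2
 A  0  1  2  3  3  3  3  3  3  3  3
 A  0  1  2  3  3  3  3  4  4  4  4
 X  0  1  2  3  3  3  4  4  4  4  5
 F  0  1  2  3  3  3  4  4  5  5  5
 F  0  1  2  3  3  3  4  4  5  6  6
 X  0  1  2  3  3  3  4  4  5  6  7
 A  0  1  2  3  3  3  4  5  5  6  7
 X  0  1  2  3  3  3  4  5  5  6  7
 F  0  1  2  3  3  3  4  5  6  6  7
dp[11][10] = 7. One LCS (by backtracking along matches): FXAAFFX.

7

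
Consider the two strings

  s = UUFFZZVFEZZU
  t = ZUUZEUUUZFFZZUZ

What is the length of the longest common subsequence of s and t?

Pick U [1,2], then U [2,3], then Z [5,4], then Z [6,9], then F [8,11], then Z [10,12], then Z [11,13], then U [12,14]; all 8 characters appear in both, in order. Since dp[12][15] = 8, nothing longer is possible.

8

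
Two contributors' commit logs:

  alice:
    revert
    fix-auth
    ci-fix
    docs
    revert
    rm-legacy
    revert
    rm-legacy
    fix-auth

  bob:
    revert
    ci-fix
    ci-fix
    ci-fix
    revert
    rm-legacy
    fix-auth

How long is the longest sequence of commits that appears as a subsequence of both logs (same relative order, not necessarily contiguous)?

One common subsequence of length 5: revert [1,1]; then ci-fix [3,4]; then revert [7,5]; then rm-legacy [8,6]; then fix-auth [9,7]. The LCS DP gives dp[9][7] = 5, so this is optimal.

5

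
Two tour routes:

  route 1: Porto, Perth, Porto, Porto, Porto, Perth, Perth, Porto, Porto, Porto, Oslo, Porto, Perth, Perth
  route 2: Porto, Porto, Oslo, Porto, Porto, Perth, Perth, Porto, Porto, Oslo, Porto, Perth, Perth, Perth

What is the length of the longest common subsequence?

12

Taking Porto (route 1 #1, route 2 #1); then Porto (route 1 #3, route 2 #2); then Porto (route 1 #4, route 2 #4); then Porto (route 1 #5, route 2 #5); then Perth (route 1 #6, route 2 #6); then Perth (route 1 #7, route 2 #7); then Porto (route 1 #9, route 2 #8); then Porto (route 1 #10, route 2 #9); then Oslo (route 1 #11, route 2 #10); then Porto (route 1 #12, route 2 #11); then Perth (route 1 #13, route 2 #13); then Perth (route 1 #14, route 2 #14) gives a common subsequence of length 12. dp[14][14] = 12 confirms this is the maximum.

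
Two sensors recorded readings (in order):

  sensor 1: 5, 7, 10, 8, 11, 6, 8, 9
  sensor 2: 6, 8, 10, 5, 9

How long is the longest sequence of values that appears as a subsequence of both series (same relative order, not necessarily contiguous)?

Match 6 at sensor 1[6]=sensor 2[1], 8 at sensor 1[7]=sensor 2[2], 9 at sensor 1[8]=sensor 2[5] — 3 values in the same relative order in both. Since dp[8][5] = 3, nothing longer is possible.

3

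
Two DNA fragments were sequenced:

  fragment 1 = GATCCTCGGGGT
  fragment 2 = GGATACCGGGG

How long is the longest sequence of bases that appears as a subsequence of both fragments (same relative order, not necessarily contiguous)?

9

Let dp[i][j] be the LCS length of the first i bases of fragment 1 and the first j bases of fragment 2. dp[i][j] = dp[i-1][j-1]+1 when the i-th and j-th bases match, else max(dp[i-1][j], dp[i][j-1]).
    ·  G  G  A  T  A  C  C  G  G  G  G
 ·  0  0  0  0  0  0  0  0  0  0  0  0
 G  0  1  1  1  1  1  1  1  1  1  1  1
 A  0  1  1  2  2  2  2  2  2  2  2  2
 T  0  1  1  2  3  3  3  3  3  3  3  3
 C  0  1  1  2  3  3  4  4  4  4  4  4
 C  0  1  1  2  3  3  4  5  5  5  5  5
 T  0  1  1  2  3  3  4  5  5  5  5  5
 C  0  1  1  2  3  3  4  5  5  5  5  5
 G  0  1  2  2  3  3  4  5  6  6  6  6
 G  0  1  2  2  3  3  4  5  6  7  7  7
 G  0  1  2  2  3  3  4  5  6  7  8  8
 G  0  1  2  2  3  3  4  5  6  7  8  9
 T  0  1  2  2  3  3  4  5  6  7  8  9
dp[12][11] = 9. One LCS (by backtracking along matches): GATCCGGGG.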